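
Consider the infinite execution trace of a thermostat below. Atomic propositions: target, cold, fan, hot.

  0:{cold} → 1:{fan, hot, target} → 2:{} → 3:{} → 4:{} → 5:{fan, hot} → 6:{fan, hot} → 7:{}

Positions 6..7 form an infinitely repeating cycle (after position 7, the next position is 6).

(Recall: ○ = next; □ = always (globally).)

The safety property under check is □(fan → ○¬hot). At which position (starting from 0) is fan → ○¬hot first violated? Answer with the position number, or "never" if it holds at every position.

5

Check fan → ○¬hot at each position in order: 0 ✓, 1 ✓, 2 ✓, 3 ✓, 4 ✓.
At position 5 the labels are {fan, hot} and the next position 6 has {fan, hot}, so fan → ○¬hot is false there. This is the first violation.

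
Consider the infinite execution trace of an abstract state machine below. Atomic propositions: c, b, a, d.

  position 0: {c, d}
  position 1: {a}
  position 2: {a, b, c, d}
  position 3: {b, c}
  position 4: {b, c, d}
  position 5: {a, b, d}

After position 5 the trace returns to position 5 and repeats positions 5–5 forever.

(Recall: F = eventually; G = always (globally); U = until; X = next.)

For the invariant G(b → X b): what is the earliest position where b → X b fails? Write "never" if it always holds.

b → X b holds at every position 0..5, and those are all the positions the trace ever visits, so the invariant G(b → X b) is never violated.

never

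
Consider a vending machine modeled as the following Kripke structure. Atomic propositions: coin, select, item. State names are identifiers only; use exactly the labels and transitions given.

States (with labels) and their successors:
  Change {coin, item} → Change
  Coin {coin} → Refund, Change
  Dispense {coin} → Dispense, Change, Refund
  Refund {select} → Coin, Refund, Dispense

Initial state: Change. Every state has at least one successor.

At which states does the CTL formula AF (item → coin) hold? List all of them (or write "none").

{Change, Coin, Dispense, Refund}

States satisfying item → coin: {Change, Coin, Dispense, Refund}.
States satisfying AF (item → coin): {Change, Coin, Dispense, Refund}.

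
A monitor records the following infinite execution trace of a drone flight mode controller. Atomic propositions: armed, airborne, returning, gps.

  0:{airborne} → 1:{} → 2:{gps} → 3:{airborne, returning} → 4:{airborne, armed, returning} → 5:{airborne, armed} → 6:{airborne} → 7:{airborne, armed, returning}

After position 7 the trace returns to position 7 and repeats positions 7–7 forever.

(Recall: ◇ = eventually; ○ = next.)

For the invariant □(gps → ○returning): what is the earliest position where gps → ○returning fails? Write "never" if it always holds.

gps → ○returning holds at every position 0..7, and those are all the positions the trace ever visits, so the invariant □(gps → ○returning) is never violated.

never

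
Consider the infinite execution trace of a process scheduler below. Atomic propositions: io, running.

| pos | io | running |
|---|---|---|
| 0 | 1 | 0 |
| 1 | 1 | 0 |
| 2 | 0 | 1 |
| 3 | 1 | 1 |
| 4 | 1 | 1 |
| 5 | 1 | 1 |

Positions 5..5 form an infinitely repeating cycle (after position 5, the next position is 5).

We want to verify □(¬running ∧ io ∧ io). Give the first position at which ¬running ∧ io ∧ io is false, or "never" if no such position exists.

2

Check ¬running ∧ io ∧ io at each position in order: 0 ✓, 1 ✓.
At position 2 the labels are {running}, so ¬running ∧ io ∧ io is false there. This is the first violation.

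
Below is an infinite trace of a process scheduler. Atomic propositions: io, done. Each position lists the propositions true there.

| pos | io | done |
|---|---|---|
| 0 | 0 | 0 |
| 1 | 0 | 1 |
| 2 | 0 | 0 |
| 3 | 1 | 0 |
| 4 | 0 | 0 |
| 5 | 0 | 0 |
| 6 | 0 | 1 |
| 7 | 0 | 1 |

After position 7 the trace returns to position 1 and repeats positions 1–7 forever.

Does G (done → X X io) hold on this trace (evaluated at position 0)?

Does not hold

done → X X io must hold at every position from 0 onward. It fails at position 6, so G (done → X X io) is false.
Positions where done holds: 1, 6, 7.
Check X X io at each: 1→ok, 6→fails, 7→fails.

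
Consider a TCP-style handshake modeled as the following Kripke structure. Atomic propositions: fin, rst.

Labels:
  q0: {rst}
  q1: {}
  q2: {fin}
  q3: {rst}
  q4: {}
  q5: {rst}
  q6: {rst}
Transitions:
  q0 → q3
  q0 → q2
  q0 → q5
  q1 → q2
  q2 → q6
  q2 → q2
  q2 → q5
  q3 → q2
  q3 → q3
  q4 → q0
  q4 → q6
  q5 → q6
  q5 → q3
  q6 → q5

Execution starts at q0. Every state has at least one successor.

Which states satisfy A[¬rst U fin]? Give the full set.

States satisfying ¬rst: {q1, q2, q4}.
States satisfying fin: {q2}.
States satisfying A[¬rst U fin]: {q1, q2}.

{q1, q2}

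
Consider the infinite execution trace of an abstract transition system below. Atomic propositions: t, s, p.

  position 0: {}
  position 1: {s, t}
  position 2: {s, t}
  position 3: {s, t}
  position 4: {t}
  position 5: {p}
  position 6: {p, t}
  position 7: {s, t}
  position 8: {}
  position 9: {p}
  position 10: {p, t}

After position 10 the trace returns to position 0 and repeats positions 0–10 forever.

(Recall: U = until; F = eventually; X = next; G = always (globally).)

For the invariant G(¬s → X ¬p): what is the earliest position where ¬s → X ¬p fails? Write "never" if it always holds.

Check ¬s → X ¬p at each position in order: 0 ✓, 1 ✓, 2 ✓, 3 ✓.
At position 4 the labels are {t} and the next position 5 has {p}, so ¬s → X ¬p is false there. This is the first violation.

4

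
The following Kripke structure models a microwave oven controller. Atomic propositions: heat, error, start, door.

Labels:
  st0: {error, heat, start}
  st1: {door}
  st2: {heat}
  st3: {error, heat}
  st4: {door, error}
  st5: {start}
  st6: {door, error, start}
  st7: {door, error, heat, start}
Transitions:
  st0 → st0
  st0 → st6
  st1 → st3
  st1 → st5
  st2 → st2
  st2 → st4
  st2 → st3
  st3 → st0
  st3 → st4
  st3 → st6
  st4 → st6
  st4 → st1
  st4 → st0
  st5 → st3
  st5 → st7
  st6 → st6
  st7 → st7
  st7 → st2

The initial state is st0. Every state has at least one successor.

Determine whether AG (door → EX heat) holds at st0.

No

States satisfying door → EX heat: {st0, st1, st2, st3, st4, st5, st7}.
States satisfying AG (door → EX heat): ∅.
st6 is reachable from st0 and violates door → EX heat, so AG fails at st0.
st0 ∉ Sat(AG (door → EX heat)).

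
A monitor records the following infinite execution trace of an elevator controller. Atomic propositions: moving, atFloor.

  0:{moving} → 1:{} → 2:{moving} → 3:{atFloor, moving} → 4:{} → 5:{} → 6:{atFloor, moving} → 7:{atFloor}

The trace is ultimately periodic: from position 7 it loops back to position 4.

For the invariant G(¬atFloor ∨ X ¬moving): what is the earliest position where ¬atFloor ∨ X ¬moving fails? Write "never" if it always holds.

never

¬atFloor ∨ X ¬moving holds at every position 0..7, and those are all the positions the trace ever visits, so the invariant G(¬atFloor ∨ X ¬moving) is never violated.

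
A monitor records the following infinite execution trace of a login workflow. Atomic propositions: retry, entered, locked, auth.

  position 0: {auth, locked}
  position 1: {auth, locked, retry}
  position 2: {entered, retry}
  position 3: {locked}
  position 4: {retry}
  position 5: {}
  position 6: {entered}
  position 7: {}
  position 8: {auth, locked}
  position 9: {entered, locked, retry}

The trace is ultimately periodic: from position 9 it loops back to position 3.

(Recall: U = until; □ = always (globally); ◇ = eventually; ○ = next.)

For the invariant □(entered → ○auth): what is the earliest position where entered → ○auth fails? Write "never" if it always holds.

2

Check entered → ○auth at each position in order: 0 ✓, 1 ✓.
At position 2 the labels are {entered, retry} and the next position 3 has {locked}, so entered → ○auth is false there. This is the first violation.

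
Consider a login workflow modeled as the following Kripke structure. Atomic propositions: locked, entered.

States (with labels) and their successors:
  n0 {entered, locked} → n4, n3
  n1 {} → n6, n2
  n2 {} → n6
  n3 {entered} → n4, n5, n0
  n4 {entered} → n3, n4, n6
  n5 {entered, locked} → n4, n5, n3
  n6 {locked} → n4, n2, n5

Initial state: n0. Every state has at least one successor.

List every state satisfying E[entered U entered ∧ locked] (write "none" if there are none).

States satisfying entered: {n0, n3, n4, n5}.
States satisfying entered ∧ locked: {n0, n5}.
States satisfying E[entered U entered ∧ locked]: {n0, n3, n4, n5}.

{n0, n3, n4, n5}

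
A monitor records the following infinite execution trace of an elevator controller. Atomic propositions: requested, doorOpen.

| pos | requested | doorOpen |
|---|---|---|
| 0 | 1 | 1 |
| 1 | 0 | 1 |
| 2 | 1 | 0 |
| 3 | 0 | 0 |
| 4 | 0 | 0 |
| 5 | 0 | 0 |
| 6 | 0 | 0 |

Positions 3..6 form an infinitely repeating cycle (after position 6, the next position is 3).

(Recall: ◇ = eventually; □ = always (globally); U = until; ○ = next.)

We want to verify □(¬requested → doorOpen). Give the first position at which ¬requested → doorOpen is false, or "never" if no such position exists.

3

Check ¬requested → doorOpen at each position in order: 0 ✓, 1 ✓, 2 ✓.
At position 3 the labels are {}, so ¬requested → doorOpen is false there. This is the first violation.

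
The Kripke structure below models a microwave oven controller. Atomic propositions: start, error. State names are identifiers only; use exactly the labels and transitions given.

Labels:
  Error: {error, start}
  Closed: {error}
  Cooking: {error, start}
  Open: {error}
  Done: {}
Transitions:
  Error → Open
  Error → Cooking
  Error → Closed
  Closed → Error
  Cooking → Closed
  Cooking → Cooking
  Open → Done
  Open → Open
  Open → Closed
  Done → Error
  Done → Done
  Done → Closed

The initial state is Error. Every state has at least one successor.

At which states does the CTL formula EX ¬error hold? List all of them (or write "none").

States satisfying ¬error: {Done}.
States satisfying EX ¬error: {Open, Done}.

{Open, Done}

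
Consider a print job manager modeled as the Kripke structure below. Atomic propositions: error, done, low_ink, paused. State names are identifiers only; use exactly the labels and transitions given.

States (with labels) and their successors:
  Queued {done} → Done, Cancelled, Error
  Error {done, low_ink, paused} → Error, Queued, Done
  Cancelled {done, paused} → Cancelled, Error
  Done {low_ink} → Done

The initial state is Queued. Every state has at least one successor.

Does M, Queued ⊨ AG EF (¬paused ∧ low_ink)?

States satisfying EF (¬paused ∧ low_ink): {Queued, Error, Cancelled, Done}.
States satisfying AG EF (¬paused ∧ low_ink): {Queued, Error, Cancelled, Done}.
Every state reachable from Queued satisfies EF (¬paused ∧ low_ink).
Queued ∈ Sat(AG EF (¬paused ∧ low_ink)).

Holds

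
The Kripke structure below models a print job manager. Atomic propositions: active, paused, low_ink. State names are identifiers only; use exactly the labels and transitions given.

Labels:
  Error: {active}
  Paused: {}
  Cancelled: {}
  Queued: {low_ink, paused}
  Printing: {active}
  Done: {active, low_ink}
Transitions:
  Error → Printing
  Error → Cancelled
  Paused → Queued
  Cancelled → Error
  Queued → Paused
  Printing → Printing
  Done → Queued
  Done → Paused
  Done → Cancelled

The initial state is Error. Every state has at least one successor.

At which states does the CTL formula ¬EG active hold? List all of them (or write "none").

{Paused, Cancelled, Queued, Done}

States satisfying active: {Error, Printing, Done}.
States satisfying EG active: {Error, Printing}.
States satisfying ¬EG active: {Paused, Cancelled, Queued, Done}.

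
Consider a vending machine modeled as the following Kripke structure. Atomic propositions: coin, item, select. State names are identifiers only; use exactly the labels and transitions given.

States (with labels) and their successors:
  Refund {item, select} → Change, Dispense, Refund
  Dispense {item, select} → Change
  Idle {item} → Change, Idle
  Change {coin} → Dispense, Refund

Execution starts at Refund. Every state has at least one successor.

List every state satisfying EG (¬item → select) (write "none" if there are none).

States satisfying ¬item → select: {Refund, Dispense, Idle}.
States satisfying EG (¬item → select): {Refund, Idle}.

{Refund, Idle}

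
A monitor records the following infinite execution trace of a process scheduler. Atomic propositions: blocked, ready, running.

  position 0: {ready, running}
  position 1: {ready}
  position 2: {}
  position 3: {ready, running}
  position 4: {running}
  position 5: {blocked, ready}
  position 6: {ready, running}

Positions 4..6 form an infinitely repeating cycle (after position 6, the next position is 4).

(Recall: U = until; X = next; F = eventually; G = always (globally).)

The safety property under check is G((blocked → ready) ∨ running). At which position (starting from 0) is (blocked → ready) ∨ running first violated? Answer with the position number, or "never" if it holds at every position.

(blocked → ready) ∨ running holds at every position 0..6, and those are all the positions the trace ever visits, so the invariant G((blocked → ready) ∨ running) is never violated.

never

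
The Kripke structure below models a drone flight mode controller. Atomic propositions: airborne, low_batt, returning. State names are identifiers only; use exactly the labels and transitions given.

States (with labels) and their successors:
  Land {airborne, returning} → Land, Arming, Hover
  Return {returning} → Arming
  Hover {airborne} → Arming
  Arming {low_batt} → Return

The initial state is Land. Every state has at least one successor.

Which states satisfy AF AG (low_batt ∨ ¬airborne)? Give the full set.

States satisfying AG (low_batt ∨ ¬airborne): {Return, Arming}.
States satisfying AF AG (low_batt ∨ ¬airborne): {Return, Hover, Arming}.

{Return, Hover, Arming}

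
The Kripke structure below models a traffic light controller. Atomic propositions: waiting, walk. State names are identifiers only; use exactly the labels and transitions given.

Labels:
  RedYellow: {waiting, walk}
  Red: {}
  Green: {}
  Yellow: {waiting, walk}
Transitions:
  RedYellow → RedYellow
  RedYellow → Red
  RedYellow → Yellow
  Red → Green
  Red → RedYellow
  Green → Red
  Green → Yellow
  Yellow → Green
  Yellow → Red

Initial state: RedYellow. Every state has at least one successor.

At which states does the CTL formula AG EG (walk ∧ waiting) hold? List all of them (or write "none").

none

States satisfying EG (walk ∧ waiting): {RedYellow}.
States satisfying AG EG (walk ∧ waiting): ∅.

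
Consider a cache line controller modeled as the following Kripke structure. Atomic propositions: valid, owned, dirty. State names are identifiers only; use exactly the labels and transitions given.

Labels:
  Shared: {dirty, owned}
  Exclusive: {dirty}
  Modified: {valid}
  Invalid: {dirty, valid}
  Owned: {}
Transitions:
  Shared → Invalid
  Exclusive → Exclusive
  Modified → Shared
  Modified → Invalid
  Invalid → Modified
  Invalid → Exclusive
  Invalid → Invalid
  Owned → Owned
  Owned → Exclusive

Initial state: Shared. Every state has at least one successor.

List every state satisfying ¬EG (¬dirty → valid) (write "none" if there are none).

States satisfying ¬dirty → valid: {Shared, Exclusive, Modified, Invalid}.
States satisfying EG (¬dirty → valid): {Shared, Exclusive, Modified, Invalid}.
States satisfying ¬EG (¬dirty → valid): {Owned}.

{Owned}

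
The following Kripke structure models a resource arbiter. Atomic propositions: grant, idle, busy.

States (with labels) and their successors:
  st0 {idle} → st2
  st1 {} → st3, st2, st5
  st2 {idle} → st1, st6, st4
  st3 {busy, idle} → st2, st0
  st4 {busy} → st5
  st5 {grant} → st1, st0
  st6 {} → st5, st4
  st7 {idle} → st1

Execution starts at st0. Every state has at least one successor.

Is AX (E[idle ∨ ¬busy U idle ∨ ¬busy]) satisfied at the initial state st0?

States satisfying E[idle ∨ ¬busy U idle ∨ ¬busy]: {st0, st1, st2, st3, st5, st6, st7}.
States satisfying AX (E[idle ∨ ¬busy U idle ∨ ¬busy]): {st0, st1, st3, st4, st5, st7}.
st0 ∈ Sat(AX (E[idle ∨ ¬busy U idle ∨ ¬busy])).

Satisfied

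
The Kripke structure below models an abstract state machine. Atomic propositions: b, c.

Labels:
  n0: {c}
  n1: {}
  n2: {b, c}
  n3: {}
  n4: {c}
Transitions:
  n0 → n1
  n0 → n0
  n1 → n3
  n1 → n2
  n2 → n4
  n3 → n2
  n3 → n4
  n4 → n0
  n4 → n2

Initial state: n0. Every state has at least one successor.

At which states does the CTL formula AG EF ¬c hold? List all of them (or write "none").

States satisfying EF ¬c: {n0, n1, n2, n3, n4}.
States satisfying AG EF ¬c: {n0, n1, n2, n3, n4}.

{n0, n1, n2, n3, n4}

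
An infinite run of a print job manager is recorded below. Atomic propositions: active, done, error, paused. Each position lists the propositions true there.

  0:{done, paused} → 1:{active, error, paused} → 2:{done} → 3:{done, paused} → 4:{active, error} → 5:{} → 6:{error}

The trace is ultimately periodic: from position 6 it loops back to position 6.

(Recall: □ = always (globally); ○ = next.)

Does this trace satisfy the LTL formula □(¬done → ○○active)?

Does not hold

¬done → ○○active must hold at every position from 0 onward. It fails at position 1, so □(¬done → ○○active) is false.
Positions where ¬done holds: 1, 4, 5, 6.
Check ○○active at each: 1→fails, 4→fails, 5→fails, 6→fails.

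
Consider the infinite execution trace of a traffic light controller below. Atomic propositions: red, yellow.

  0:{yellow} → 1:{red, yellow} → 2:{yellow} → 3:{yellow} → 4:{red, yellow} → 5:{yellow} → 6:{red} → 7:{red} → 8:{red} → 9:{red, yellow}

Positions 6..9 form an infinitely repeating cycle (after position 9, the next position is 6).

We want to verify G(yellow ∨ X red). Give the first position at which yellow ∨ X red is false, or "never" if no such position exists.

yellow ∨ X red holds at every position 0..9, and those are all the positions the trace ever visits, so the invariant G(yellow ∨ X red) is never violated.

never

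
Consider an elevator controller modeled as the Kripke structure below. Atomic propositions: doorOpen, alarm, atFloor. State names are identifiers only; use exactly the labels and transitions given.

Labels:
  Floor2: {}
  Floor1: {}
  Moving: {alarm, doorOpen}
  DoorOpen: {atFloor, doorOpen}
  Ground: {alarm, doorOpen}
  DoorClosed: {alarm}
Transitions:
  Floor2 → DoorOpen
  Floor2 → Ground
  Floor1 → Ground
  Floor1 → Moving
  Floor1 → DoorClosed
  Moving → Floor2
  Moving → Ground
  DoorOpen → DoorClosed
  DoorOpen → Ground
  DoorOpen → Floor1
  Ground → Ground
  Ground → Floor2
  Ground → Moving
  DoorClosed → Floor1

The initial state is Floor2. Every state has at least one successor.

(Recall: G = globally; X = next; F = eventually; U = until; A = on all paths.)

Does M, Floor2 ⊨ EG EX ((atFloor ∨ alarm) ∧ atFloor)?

No

States satisfying EX ((atFloor ∨ alarm) ∧ atFloor): {Floor2}.
States satisfying EG EX ((atFloor ∨ alarm) ∧ atFloor): ∅.
No suitable path/successor from Floor2 witnesses the formula.
Floor2 ∉ Sat(EG EX ((atFloor ∨ alarm) ∧ atFloor)).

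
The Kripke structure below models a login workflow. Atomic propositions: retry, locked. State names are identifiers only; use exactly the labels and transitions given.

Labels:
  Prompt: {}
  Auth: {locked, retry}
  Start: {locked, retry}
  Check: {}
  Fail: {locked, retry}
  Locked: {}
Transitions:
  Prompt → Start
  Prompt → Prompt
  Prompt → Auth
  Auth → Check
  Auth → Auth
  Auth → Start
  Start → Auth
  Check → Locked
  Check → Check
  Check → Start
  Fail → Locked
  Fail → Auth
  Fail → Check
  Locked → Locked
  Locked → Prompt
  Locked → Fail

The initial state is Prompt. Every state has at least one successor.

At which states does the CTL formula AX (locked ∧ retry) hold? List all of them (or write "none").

{Start}

States satisfying locked ∧ retry: {Auth, Start, Fail}.
States satisfying AX (locked ∧ retry): {Start}.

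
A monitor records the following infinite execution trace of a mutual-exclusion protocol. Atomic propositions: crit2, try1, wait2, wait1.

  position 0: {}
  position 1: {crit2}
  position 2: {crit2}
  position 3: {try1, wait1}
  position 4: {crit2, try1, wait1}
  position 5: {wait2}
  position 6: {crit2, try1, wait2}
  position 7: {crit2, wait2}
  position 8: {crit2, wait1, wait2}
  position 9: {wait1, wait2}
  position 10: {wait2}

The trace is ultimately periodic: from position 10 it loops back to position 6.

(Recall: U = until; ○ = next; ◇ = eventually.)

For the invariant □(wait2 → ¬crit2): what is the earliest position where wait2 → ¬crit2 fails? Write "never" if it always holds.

6

Check wait2 → ¬crit2 at each position in order: 0 ✓, 1 ✓, 2 ✓, 3 ✓, 4 ✓, 5 ✓.
At position 6 the labels are {crit2, try1, wait2}, so wait2 → ¬crit2 is false there. This is the first violation.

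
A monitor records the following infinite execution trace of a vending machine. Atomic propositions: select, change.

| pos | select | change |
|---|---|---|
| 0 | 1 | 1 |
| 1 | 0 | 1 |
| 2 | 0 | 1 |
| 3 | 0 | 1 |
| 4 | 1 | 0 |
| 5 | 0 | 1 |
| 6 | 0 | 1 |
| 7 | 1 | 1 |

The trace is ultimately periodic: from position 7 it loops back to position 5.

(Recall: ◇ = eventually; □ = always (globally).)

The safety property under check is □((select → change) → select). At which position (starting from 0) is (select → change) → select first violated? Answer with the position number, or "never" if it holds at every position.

Check (select → change) → select at each position in order: 0 ✓.
At position 1 the labels are {change}, so (select → change) → select is false there. This is the first violation.

1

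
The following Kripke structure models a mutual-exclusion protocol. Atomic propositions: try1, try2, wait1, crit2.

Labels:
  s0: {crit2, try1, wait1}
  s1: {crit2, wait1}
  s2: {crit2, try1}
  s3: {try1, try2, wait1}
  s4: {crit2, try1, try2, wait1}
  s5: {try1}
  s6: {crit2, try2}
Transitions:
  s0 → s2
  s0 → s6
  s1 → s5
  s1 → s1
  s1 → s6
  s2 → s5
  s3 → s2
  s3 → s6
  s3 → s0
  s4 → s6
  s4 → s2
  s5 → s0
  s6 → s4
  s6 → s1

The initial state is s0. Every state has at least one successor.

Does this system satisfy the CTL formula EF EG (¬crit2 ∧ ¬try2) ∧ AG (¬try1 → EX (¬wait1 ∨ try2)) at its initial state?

States satisfying EG (¬crit2 ∧ ¬try2): ∅.
States satisfying EF EG (¬crit2 ∧ ¬try2): ∅.
States satisfying ¬try1 → EX (¬wait1 ∨ try2): {s0, s1, s2, s3, s4, s5, s6}.
States satisfying AG (¬try1 → EX (¬wait1 ∨ try2)): {s0, s1, s2, s3, s4, s5, s6}.
States satisfying EF EG (¬crit2 ∧ ¬try2) ∧ AG (¬try1 → EX (¬wait1 ∨ try2)): ∅.
s0 ∉ Sat(EF EG (¬crit2 ∧ ¬try2) ∧ AG (¬try1 → EX (¬wait1 ∨ try2))).

Violated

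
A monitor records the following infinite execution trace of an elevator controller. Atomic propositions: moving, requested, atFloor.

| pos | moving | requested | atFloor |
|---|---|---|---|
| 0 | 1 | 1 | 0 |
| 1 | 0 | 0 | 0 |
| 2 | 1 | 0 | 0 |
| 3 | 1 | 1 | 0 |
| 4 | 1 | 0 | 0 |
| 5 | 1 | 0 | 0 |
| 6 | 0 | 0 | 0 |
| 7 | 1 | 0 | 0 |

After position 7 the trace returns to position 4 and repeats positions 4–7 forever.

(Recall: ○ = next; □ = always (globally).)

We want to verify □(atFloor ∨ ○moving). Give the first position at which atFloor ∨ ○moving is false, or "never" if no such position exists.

0

At position 0 the labels are {moving, requested} and the next position 1 has {}, so atFloor ∨ ○moving is false there. This is the first violation.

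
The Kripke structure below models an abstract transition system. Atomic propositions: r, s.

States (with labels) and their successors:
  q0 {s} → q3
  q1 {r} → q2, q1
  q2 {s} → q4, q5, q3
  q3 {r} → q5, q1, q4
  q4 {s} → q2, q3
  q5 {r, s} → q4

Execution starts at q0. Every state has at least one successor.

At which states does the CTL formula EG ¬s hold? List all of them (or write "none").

{q1, q3}

States satisfying ¬s: {q1, q3}.
States satisfying EG ¬s: {q1, q3}.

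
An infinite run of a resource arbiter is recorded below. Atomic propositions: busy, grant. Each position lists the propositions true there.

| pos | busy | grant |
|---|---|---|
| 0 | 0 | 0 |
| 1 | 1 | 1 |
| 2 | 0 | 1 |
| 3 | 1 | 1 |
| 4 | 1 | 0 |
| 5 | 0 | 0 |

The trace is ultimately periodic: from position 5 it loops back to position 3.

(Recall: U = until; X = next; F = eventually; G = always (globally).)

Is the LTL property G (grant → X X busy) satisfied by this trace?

Does not hold

grant → X X busy must hold at every position from 0 onward. It fails at position 3, so G (grant → X X busy) is false.
Positions where grant holds: 1, 2, 3.
Check X X busy at each: 1→ok, 2→ok, 3→fails.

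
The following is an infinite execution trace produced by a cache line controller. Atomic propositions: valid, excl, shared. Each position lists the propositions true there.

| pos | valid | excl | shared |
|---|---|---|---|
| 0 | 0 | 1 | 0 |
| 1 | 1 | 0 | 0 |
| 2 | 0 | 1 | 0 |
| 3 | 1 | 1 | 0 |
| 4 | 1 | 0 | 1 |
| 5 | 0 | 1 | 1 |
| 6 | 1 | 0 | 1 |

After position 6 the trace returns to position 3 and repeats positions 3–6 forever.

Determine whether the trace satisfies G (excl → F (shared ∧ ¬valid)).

excl → F (shared ∧ ¬valid) holds at every position 0..6, and those are all positions ever visited, so G (excl → F (shared ∧ ¬valid)) holds.
Positions where excl holds: 0, 2, 3, 5.
Check F (shared ∧ ¬valid) at each: 0→ok, 2→ok, 3→ok, 5→ok.

Yes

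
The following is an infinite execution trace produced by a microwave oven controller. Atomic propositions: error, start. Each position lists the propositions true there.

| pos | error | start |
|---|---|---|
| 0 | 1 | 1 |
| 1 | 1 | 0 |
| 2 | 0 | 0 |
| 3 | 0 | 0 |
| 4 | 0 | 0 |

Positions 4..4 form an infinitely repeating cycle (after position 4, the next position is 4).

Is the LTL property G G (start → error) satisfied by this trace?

Holds

G (start → error) holds at every position 0..4, and those are all positions ever visited, so G G (start → error) holds.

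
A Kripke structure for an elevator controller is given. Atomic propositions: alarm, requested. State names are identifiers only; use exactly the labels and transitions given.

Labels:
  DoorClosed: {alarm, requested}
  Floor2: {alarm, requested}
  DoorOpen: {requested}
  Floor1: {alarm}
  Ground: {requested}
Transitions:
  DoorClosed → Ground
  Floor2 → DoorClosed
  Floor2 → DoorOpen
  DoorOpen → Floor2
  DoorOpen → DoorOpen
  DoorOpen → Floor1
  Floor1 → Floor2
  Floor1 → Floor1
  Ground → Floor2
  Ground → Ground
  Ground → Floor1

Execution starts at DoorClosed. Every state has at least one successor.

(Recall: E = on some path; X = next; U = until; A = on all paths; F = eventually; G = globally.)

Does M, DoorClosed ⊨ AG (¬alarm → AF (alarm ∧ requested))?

Does not hold

States satisfying ¬alarm → AF (alarm ∧ requested): {DoorClosed, Floor2, Floor1}.
States satisfying AG (¬alarm → AF (alarm ∧ requested)): ∅.
DoorOpen is reachable from DoorClosed and violates ¬alarm → AF (alarm ∧ requested), so AG fails at DoorClosed.
DoorClosed ∉ Sat(AG (¬alarm → AF (alarm ∧ requested))).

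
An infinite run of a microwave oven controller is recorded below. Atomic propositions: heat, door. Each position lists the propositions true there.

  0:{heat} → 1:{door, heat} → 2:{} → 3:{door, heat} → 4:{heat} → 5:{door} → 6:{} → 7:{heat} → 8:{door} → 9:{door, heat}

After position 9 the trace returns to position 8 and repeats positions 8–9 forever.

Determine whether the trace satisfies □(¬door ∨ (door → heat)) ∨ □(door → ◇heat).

Yes

¬door ∨ (door → heat) must hold at every position from 0 onward. It fails at position 5, so □(¬door ∨ (door → heat)) is false.
door → ◇heat holds at every position 0..9, and those are all positions ever visited, so □(door → ◇heat) holds.
Positions where door holds: 1, 3, 5, 8, 9.
Check ◇heat at each: 1→ok, 3→ok, 5→ok, 8→ok, 9→ok.
At position 0: □(¬door ∨ (door → heat)) is false; □(door → ◇heat) is true; so □(¬door ∨ (door → heat)) ∨ □(door → ◇heat) is true.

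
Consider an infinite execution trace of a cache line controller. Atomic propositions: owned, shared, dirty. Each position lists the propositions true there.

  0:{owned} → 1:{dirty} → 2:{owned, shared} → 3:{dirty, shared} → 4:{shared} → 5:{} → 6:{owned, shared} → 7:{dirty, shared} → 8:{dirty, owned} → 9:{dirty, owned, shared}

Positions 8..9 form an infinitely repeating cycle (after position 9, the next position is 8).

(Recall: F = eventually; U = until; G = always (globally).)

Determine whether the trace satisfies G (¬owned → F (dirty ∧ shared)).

Satisfied

¬owned → F (dirty ∧ shared) holds at every position 0..9, and those are all positions ever visited, so G (¬owned → F (dirty ∧ shared)) holds.
Positions where ¬owned holds: 1, 3, 4, 5, 7.
Check F (dirty ∧ shared) at each: 1→ok, 3→ok, 4→ok, 5→ok, 7→ok.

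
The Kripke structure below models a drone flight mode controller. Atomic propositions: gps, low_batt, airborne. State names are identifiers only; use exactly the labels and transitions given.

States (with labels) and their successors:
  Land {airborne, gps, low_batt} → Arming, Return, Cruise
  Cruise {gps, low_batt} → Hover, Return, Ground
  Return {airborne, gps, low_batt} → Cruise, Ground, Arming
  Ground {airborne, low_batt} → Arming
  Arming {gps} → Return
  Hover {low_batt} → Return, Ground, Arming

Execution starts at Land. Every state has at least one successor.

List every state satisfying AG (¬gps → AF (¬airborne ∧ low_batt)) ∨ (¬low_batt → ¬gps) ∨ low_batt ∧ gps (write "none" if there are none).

States satisfying ¬gps → AF (¬airborne ∧ low_batt): {Land, Cruise, Return, Arming, Hover}.
States satisfying AG (¬gps → AF (¬airborne ∧ low_batt)): ∅.
States satisfying ¬low_batt: {Arming}.
States satisfying ¬gps: {Ground, Hover}.
States satisfying ¬low_batt → ¬gps: {Land, Cruise, Return, Ground, Hover}.
States satisfying low_batt ∧ gps: {Land, Cruise, Return}.
States satisfying (¬low_batt → ¬gps) ∨ low_batt ∧ gps: {Land, Cruise, Return, Ground, Hover}.
States satisfying AG (¬gps → AF (¬airborne ∧ low_batt)) ∨ (¬low_batt → ¬gps) ∨ low_batt ∧ gps: {Land, Cruise, Return, Ground, Hover}.

{Land, Cruise, Return, Ground, Hover}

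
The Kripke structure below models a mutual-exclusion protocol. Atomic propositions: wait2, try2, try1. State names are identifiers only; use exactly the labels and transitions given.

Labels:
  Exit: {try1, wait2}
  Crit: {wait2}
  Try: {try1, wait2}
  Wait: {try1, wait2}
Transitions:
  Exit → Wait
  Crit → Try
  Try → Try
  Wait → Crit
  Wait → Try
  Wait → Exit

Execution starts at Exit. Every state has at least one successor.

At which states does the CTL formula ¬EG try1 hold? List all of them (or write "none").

States satisfying try1: {Exit, Try, Wait}.
States satisfying EG try1: {Exit, Try, Wait}.
States satisfying ¬EG try1: {Crit}.

{Crit}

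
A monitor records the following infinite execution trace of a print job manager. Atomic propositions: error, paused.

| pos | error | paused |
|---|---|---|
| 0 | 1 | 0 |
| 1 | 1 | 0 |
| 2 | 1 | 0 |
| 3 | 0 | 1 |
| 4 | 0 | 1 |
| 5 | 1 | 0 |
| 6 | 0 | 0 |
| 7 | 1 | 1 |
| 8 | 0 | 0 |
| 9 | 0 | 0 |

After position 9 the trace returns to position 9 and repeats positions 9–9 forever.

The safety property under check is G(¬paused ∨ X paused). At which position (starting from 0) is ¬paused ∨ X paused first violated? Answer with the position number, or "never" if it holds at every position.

Check ¬paused ∨ X paused at each position in order: 0 ✓, 1 ✓, 2 ✓, 3 ✓.
At position 4 the labels are {paused} and the next position 5 has {error}, so ¬paused ∨ X paused is false there. This is the first violation.

4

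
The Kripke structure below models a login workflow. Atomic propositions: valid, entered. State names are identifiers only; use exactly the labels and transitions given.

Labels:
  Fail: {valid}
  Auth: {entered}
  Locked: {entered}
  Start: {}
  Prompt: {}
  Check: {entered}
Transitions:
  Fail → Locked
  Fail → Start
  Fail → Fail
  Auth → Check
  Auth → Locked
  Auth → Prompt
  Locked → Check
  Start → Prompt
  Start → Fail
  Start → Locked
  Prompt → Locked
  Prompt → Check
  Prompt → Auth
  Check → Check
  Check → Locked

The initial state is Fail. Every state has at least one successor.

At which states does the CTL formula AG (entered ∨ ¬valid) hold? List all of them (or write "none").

States satisfying entered ∨ ¬valid: {Auth, Locked, Start, Prompt, Check}.
States satisfying AG (entered ∨ ¬valid): {Auth, Locked, Prompt, Check}.

{Auth, Locked, Prompt, Check}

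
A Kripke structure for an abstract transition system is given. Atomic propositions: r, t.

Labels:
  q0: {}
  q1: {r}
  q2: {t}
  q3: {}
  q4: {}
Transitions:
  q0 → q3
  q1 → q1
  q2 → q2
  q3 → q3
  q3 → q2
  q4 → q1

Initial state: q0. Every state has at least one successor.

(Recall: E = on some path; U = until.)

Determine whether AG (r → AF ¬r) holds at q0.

States satisfying r → AF ¬r: {q0, q2, q3, q4}.
States satisfying AG (r → AF ¬r): {q0, q2, q3}.
Every state reachable from q0 satisfies r → AF ¬r.
q0 ∈ Sat(AG (r → AF ¬r)).

Yes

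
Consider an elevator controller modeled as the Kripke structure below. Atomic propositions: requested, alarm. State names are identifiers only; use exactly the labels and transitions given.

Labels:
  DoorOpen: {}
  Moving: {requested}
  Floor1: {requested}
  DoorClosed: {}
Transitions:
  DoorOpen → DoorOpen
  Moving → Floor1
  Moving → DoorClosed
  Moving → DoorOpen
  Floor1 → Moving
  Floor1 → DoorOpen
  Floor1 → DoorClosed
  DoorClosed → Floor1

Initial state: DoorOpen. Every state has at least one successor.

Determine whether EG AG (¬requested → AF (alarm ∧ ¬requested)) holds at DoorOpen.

States satisfying AG (¬requested → AF (alarm ∧ ¬requested)): ∅.
States satisfying EG AG (¬requested → AF (alarm ∧ ¬requested)): ∅.
No suitable path/successor from DoorOpen witnesses the formula.
DoorOpen ∉ Sat(EG AG (¬requested → AF (alarm ∧ ¬requested))).

No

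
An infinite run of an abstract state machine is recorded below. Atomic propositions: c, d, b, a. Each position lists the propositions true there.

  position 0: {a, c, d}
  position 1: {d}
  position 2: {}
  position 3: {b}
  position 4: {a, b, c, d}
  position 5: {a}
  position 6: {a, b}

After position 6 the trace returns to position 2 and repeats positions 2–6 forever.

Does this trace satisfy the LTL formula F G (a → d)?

G (a → d) is false at every position 0..6, so it never becomes true and F G (a → d) fails.

Does not hold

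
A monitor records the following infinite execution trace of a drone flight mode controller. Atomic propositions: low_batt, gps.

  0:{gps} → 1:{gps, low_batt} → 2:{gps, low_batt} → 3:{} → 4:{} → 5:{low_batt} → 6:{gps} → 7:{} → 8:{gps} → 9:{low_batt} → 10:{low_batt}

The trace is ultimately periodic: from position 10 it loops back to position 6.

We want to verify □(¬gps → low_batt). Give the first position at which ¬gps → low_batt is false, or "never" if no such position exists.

3

Check ¬gps → low_batt at each position in order: 0 ✓, 1 ✓, 2 ✓.
At position 3 the labels are {}, so ¬gps → low_batt is false there. This is the first violation.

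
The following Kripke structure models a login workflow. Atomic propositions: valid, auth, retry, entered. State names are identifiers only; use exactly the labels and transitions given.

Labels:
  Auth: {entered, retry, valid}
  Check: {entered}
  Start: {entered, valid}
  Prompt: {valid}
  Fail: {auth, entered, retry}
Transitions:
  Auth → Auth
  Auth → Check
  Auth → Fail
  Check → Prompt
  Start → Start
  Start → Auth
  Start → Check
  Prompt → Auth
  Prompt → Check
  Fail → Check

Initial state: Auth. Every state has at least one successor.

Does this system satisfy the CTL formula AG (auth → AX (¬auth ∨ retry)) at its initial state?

Satisfied

States satisfying auth → AX (¬auth ∨ retry): {Auth, Check, Start, Prompt, Fail}.
States satisfying AG (auth → AX (¬auth ∨ retry)): {Auth, Check, Start, Prompt, Fail}.
Every state reachable from Auth satisfies auth → AX (¬auth ∨ retry).
Auth ∈ Sat(AG (auth → AX (¬auth ∨ retry))).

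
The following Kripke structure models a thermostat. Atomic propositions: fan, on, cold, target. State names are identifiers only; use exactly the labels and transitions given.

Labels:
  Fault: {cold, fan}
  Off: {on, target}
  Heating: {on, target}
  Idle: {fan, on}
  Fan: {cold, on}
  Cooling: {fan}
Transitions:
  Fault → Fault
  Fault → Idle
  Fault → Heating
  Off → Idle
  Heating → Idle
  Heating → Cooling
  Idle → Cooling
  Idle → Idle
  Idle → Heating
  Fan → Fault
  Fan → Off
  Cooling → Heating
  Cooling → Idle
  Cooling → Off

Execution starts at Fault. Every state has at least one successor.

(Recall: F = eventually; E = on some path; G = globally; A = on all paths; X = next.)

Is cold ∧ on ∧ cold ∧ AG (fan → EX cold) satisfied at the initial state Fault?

Violated

States satisfying on ∧ cold: {Fan}.
States satisfying cold ∧ on ∧ cold: {Fan}.
States satisfying fan → EX cold: {Fault, Off, Heating, Fan}.
States satisfying AG (fan → EX cold): ∅.
States satisfying cold ∧ on ∧ cold ∧ AG (fan → EX cold): ∅.
Fault ∉ Sat(cold ∧ on ∧ cold ∧ AG (fan → EX cold)).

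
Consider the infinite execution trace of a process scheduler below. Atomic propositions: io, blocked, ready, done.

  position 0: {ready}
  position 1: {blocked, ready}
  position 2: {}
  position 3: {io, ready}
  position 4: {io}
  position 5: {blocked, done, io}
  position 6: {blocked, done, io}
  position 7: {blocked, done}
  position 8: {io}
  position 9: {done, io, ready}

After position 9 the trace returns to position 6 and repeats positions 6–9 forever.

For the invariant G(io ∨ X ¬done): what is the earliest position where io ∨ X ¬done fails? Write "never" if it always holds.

io ∨ X ¬done holds at every position 0..9, and those are all the positions the trace ever visits, so the invariant G(io ∨ X ¬done) is never violated.

never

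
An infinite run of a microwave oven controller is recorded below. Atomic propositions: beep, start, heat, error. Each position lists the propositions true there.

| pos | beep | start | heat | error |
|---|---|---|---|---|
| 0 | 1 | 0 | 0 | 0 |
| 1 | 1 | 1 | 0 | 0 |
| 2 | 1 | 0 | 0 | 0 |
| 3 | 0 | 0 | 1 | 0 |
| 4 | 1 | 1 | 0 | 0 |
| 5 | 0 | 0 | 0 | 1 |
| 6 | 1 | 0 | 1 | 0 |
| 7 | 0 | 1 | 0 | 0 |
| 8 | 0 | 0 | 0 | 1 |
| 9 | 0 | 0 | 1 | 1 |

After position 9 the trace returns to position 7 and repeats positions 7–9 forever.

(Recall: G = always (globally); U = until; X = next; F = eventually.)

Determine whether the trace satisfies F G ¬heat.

G ¬heat is false at every position 0..9, so it never becomes true and F G ¬heat fails.

Does not hold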